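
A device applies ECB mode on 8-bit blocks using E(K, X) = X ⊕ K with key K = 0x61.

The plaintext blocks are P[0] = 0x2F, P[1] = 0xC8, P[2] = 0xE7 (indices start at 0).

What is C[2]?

C[2] = 0x86

ECB encryption: C_i = E(K, P_i).
C[2]: E(K, 0xE7) = 0x86.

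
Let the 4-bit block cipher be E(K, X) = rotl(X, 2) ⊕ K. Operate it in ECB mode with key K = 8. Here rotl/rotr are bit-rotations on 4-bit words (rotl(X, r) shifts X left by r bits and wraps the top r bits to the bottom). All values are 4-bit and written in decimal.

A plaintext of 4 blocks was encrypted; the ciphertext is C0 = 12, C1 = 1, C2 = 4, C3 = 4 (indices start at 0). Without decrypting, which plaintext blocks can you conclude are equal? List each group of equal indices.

ECB encrypts each block independently with the same key, so equal ciphertext blocks imply equal plaintext blocks.
C2 = C3 = 4, so P2 = P3.

P2 = P3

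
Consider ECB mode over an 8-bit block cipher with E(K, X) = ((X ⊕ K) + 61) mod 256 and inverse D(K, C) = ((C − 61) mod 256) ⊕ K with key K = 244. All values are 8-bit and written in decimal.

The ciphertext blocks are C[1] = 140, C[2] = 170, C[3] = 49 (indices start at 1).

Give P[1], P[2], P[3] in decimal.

ECB decryption: P_i = D(K, C_i).
P[1]: D(K, 140) = 187.
P[2]: D(K, 170) = 153.
P[3]: D(K, 49) = 0.

P[1] = 187, P[2] = 153, P[3] = 0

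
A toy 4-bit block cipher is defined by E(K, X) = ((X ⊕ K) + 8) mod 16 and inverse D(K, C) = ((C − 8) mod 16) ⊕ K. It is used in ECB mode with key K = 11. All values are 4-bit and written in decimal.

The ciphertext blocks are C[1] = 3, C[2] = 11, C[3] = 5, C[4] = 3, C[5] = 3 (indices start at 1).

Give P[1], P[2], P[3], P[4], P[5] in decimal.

P[1] = 0, P[2] = 8, P[3] = 6, P[4] = 0, P[5] = 0

ECB decryption: P_i = D(K, C_i).
P[1]: D(K, 3) = 0.
P[2]: D(K, 11) = 8.
P[3]: D(K, 5) = 6.
P[4]: D(K, 3) = 0.
P[5]: D(K, 3) = 0.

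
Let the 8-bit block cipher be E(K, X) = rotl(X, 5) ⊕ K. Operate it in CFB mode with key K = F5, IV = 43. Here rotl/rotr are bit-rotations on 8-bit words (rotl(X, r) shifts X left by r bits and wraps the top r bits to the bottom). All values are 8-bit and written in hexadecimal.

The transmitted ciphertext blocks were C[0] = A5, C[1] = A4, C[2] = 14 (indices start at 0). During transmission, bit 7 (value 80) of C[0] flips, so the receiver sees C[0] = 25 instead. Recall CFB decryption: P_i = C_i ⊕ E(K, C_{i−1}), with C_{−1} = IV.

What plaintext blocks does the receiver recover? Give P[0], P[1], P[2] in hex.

Only C[0] changed, to 25. In CFB, a change in C_i flips the same bit in P_i and garbles P_{i+1}. Decrypting the received ciphertext:
P[0]: E(K, 43) = 9D; 25 ⊕ 9D = B8.
P[1]: E(K, 25) = 51; A4 ⊕ 51 = F5.
P[2]: E(K, A4) = 61; 14 ⊕ 61 = 75.
Blocks that differ from the original plaintext: P[0], P[1].

P[0] = B8, P[1] = F5, P[2] = 75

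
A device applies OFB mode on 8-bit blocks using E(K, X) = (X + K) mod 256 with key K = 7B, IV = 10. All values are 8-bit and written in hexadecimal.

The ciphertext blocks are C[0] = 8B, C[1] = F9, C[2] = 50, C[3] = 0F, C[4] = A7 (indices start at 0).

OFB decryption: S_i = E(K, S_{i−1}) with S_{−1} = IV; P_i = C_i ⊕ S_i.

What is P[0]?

P[0]: S = E(K, 10) = 8B; 8B ⊕ 8B = 00.

P[0] = 00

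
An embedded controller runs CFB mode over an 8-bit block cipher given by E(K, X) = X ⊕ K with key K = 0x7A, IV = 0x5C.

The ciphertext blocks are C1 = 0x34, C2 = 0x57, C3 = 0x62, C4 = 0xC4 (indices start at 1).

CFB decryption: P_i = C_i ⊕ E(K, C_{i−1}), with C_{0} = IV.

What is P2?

P2: E(K, 0x34) = 0x4E; 0x57 ⊕ 0x4E = 0x19.

P2 = 0x19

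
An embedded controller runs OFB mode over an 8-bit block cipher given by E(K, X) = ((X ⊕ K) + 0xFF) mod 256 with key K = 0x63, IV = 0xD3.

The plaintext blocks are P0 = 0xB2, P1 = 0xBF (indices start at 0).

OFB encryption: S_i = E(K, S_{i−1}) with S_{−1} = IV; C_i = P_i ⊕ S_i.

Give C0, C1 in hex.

C0 = 0x1D, C1 = 0x74

C0: S = E(K, 0xD3) = 0xAF; 0xB2 ⊕ 0xAF = 0x1D.
C1: S = E(K, 0xAF) = 0xCB; 0xBF ⊕ 0xCB = 0x74.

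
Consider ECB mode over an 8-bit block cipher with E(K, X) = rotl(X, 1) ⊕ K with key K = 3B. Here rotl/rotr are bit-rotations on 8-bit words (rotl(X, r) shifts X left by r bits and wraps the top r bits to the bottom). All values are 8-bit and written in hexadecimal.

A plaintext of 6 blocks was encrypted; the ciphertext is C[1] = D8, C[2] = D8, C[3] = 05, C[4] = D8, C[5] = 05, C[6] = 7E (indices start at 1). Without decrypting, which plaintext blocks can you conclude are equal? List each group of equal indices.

ECB encrypts each block independently with the same key, so equal ciphertext blocks imply equal plaintext blocks.
C[1] = C[2] = C[4] = D8, so P[1] = P[2] = P[4].
C[3] = C[5] = 05, so P[3] = P[5].

P[1] = P[2] = P[4]; P[3] = P[5]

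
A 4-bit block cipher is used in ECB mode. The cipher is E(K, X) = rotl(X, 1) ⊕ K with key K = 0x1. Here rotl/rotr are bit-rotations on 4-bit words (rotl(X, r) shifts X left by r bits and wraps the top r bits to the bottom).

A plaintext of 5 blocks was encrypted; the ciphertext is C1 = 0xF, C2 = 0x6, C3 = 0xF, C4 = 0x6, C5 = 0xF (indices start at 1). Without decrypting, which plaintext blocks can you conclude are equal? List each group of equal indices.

ECB encrypts each block independently with the same key, so equal ciphertext blocks imply equal plaintext blocks.
C1 = C3 = C5 = 0xF, so P1 = P3 = P5.
C2 = C4 = 0x6, so P2 = P4.

P1 = P3 = P5; P2 = P4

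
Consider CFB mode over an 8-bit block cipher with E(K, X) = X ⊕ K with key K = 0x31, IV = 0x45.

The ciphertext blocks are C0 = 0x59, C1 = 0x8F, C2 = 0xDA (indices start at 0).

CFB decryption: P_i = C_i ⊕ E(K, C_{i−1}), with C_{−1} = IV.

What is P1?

P1 = 0xE7

P1: E(K, 0x59) = 0x68; 0x8F ⊕ 0x68 = 0xE7.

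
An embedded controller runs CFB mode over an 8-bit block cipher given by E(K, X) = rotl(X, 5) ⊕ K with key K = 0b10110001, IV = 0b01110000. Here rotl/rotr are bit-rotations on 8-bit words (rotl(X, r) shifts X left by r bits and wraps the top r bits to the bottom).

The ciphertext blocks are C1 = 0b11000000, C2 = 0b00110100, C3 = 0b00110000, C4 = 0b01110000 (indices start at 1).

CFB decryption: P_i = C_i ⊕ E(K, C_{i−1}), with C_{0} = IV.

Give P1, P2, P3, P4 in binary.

P1: E(K, 0b01110000) = 0b10111111; 0b11000000 ⊕ 0b10111111 = 0b01111111.
P2: E(K, 0b11000000) = 0b10101001; 0b00110100 ⊕ 0b10101001 = 0b10011101.
P3: E(K, 0b00110100) = 0b00110111; 0b00110000 ⊕ 0b00110111 = 0b00000111.
P4: E(K, 0b00110000) = 0b10110111; 0b01110000 ⊕ 0b10110111 = 0b11000111.

P1 = 0b01111111, P2 = 0b10011101, P3 = 0b00000111, P4 = 0b11000111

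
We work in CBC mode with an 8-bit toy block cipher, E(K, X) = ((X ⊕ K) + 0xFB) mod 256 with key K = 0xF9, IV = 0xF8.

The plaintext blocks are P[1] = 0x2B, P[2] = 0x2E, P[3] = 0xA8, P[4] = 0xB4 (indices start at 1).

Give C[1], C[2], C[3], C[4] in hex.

CBC encryption: C_i = E(K, P_i ⊕ C_{i−1}), with C_{0} = IV.
C[1]: P[1] ⊕ 0xF8 = 0xD3; E(K, 0xD3) = 0x25.
C[2]: P[2] ⊕ 0x25 = 0x0B; E(K, 0x0B) = 0xED.
C[3]: P[3] ⊕ 0xED = 0x45; E(K, 0x45) = 0xB7.
C[4]: P[4] ⊕ 0xB7 = 0x03; E(K, 0x03) = 0xF5.

C[1] = 0x25, C[2] = 0xED, C[3] = 0xB7, C[4] = 0xF5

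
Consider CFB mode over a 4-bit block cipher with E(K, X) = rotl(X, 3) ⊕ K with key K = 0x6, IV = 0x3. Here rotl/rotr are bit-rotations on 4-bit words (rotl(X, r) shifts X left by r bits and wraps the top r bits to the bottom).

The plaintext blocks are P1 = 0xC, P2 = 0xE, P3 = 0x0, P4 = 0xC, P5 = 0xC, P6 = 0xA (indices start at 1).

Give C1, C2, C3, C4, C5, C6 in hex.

CFB encryption: C_i = P_i ⊕ E(K, C_{i−1}), with C_{0} = IV.
C1: E(K, 0x3) = 0xF; 0xC ⊕ 0xF = 0x3.
C2: E(K, 0x3) = 0xF; 0xE ⊕ 0xF = 0x1.
C3: E(K, 0x1) = 0xE; 0x0 ⊕ 0xE = 0xE.
C4: E(K, 0xE) = 0x1; 0xC ⊕ 0x1 = 0xD.
C5: E(K, 0xD) = 0x8; 0xC ⊕ 0x8 = 0x4.
C6: E(K, 0x4) = 0x4; 0xA ⊕ 0x4 = 0xE.

C1 = 0x3, C2 = 0x1, C3 = 0xE, C4 = 0xD, C5 = 0x4, C6 = 0xE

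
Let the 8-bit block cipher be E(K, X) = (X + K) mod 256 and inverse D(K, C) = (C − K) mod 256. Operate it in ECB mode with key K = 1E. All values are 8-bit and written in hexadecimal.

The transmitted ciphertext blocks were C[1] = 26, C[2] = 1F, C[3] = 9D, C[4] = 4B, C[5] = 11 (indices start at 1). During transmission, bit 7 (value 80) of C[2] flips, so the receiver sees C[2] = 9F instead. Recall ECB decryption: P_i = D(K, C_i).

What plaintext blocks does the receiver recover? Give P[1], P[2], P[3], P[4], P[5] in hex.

P[1] = 08, P[2] = 81, P[3] = 7F, P[4] = 2D, P[5] = F3

Only C[2] changed, to 9F. In ECB, a change in C_i affects only P_i. Decrypting the received ciphertext:
P[1]: D(K, 26) = 08.
P[2]: D(K, 9F) = 81.
P[3]: D(K, 9D) = 7F.
P[4]: D(K, 4B) = 2D.
P[5]: D(K, 11) = F3.
Blocks that differ from the original plaintext: P[2].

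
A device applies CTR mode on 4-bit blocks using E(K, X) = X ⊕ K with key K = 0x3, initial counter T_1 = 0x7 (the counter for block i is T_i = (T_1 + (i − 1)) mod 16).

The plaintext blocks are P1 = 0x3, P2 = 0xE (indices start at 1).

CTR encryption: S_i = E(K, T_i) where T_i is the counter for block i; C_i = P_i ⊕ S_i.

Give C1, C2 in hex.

C1: T = 0x7, S = E(K, T) = 0x4; 0x3 ⊕ 0x4 = 0x7.
C2: T = 0x8, S = E(K, T) = 0xB; 0xE ⊕ 0xB = 0x5.

C1 = 0x7, C2 = 0x5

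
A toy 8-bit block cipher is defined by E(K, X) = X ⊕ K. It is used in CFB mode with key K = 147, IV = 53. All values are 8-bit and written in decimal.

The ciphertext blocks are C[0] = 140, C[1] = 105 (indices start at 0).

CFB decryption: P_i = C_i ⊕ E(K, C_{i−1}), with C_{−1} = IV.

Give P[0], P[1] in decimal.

P[0] = 42, P[1] = 118

P[0]: E(K, 53) = 166; 140 ⊕ 166 = 42.
P[1]: E(K, 140) = 31; 105 ⊕ 31 = 118.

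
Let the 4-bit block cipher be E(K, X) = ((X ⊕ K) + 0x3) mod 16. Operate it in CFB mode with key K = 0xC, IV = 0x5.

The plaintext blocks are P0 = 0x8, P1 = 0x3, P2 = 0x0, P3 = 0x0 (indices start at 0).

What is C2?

C2 = 0x7

CFB encryption: C_i = P_i ⊕ E(K, C_{i−1}), with C_{−1} = IV.
C0: E(K, 0x5) = 0xC; 0x8 ⊕ 0xC = 0x4.
C1: E(K, 0x4) = 0xB; 0x3 ⊕ 0xB = 0x8.
C2: E(K, 0x8) = 0x7; 0x0 ⊕ 0x7 = 0x7.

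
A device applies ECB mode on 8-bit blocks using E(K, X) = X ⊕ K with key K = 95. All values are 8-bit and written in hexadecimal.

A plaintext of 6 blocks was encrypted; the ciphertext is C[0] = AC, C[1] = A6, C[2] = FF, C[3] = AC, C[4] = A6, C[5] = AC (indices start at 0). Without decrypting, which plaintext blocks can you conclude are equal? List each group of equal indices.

ECB encrypts each block independently with the same key, so equal ciphertext blocks imply equal plaintext blocks.
C[0] = C[3] = C[5] = AC, so P[0] = P[3] = P[5].
C[1] = C[4] = A6, so P[1] = P[4].

P[0] = P[3] = P[5]; P[1] = P[4]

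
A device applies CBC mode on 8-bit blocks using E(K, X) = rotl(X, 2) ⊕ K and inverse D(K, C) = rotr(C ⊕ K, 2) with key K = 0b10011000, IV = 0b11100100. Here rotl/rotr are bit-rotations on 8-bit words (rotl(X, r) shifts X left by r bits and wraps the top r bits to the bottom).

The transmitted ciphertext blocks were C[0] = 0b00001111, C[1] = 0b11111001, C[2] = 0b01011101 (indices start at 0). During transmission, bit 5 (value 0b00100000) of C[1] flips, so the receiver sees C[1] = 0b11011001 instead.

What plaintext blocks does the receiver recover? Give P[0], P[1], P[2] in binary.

CBC decryption: P_i = D(K, C_i) ⊕ C_{i−1}, with C_{−1} = IV.
Only C[1] changed, to 0b11011001. In CBC, a change in C_i garbles P_i and flips the same bit in P_{i+1}. Decrypting the received ciphertext:
P[0]: D(K, 0b00001111) = 0b11100101; 0b11100101 ⊕ 0b11100100 = 0b00000001.
P[1]: D(K, 0b11011001) = 0b01010000; 0b01010000 ⊕ 0b00001111 = 0b01011111.
P[2]: D(K, 0b01011101) = 0b01110001; 0b01110001 ⊕ 0b11011001 = 0b10101000.
Blocks that differ from the original plaintext: P[1], P[2].

P[0] = 0b00000001, P[1] = 0b01011111, P[2] = 0b10101000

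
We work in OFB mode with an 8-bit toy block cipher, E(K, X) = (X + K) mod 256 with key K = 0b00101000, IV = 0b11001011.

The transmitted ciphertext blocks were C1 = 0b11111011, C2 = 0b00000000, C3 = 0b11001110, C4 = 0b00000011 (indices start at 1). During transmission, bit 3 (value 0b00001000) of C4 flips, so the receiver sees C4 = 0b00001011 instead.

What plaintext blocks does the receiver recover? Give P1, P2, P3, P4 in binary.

OFB decryption: S_i = E(K, S_{i−1}) with S_{0} = IV; P_i = C_i ⊕ S_i.
Only C4 changed, to 0b00001011. In OFB, a change in C_i flips the same bit in P_i only; the keystream is unaffected. Decrypting the received ciphertext:
P1: S = E(K, 0b11001011) = 0b11110011; 0b11111011 ⊕ 0b11110011 = 0b00001000.
P2: S = E(K, 0b11110011) = 0b00011011; 0b00000000 ⊕ 0b00011011 = 0b00011011.
P3: S = E(K, 0b00011011) = 0b01000011; 0b11001110 ⊕ 0b01000011 = 0b10001101.
P4: S = E(K, 0b01000011) = 0b01101011; 0b00001011 ⊕ 0b01101011 = 0b01100000.
Blocks that differ from the original plaintext: P4.

P1 = 0b00001000, P2 = 0b00011011, P3 = 0b10001101, P4 = 0b01100000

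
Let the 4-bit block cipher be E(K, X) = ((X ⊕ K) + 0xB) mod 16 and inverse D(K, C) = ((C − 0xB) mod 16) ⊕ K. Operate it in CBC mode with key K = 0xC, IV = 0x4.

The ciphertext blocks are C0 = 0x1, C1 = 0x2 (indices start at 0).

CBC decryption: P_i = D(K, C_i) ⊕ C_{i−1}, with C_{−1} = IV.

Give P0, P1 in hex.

P0 = 0xE, P1 = 0xA

P0: D(K, 0x1) = 0xA; 0xA ⊕ 0x4 = 0xE.
P1: D(K, 0x2) = 0xB; 0xB ⊕ 0x1 = 0xA.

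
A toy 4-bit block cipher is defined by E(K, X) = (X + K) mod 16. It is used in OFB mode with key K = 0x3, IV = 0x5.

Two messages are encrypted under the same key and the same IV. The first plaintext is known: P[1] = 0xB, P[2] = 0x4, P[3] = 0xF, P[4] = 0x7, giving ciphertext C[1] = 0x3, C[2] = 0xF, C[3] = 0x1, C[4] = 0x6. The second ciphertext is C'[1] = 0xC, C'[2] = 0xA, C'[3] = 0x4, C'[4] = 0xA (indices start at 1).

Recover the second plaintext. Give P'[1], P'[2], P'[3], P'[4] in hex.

In OFB with a reused IV, both messages share the same keystream S_i, so C_i ⊕ C'_i = P_i ⊕ P'_i and thus P'_i = P_i ⊕ C_i ⊕ C'_i.
P'[1]: 0xB ⊕ 0x3 ⊕ 0xC = 0x4.
P'[2]: 0x4 ⊕ 0xF ⊕ 0xA = 0x1.
P'[3]: 0xF ⊕ 0x1 ⊕ 0x4 = 0xA.
P'[4]: 0x7 ⊕ 0x6 ⊕ 0xA = 0xB.

P'[1] = 0x4, P'[2] = 0x1, P'[3] = 0xA, P'[4] = 0xB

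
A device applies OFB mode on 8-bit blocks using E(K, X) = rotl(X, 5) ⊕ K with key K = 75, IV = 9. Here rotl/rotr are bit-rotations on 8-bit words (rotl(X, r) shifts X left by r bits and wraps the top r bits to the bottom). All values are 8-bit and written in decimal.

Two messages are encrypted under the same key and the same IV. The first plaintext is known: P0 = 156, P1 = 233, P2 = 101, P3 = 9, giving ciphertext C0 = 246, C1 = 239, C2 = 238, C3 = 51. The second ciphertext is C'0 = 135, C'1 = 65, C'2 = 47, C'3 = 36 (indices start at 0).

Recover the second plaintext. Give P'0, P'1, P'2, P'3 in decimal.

In OFB with a reused IV, both messages share the same keystream S_i, so C_i ⊕ C'_i = P_i ⊕ P'_i and thus P'_i = P_i ⊕ C_i ⊕ C'_i.
P'0: 156 ⊕ 246 ⊕ 135 = 237.
P'1: 233 ⊕ 239 ⊕ 65 = 71.
P'2: 101 ⊕ 238 ⊕ 47 = 164.
P'3: 9 ⊕ 51 ⊕ 36 = 30.

P'0 = 237, P'1 = 71, P'2 = 164, P'3 = 30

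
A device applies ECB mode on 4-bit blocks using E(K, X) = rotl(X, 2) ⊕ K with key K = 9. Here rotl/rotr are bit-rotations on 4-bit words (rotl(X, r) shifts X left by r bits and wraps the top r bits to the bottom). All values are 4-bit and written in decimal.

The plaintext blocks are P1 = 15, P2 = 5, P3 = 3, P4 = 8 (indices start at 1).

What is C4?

ECB encryption: C_i = E(K, P_i).
C4: E(K, 8) = 11.

C4 = 11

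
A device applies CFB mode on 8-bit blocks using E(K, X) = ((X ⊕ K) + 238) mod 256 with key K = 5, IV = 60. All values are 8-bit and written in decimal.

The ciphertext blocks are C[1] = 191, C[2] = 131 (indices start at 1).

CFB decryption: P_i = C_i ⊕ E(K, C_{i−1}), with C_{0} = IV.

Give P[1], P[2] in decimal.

P[1] = 152, P[2] = 43

P[1]: E(K, 60) = 39; 191 ⊕ 39 = 152.
P[2]: E(K, 191) = 168; 131 ⊕ 168 = 43.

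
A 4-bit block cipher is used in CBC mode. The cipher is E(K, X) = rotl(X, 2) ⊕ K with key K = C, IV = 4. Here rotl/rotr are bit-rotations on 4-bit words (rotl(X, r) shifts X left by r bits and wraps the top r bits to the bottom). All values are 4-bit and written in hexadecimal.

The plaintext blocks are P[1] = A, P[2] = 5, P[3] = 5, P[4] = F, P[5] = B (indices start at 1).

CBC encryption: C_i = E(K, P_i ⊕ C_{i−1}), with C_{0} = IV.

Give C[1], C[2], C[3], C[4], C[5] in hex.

C[1]: P[1] ⊕ 4 = E; E(K, E) = 7.
C[2]: P[2] ⊕ 7 = 2; E(K, 2) = 4.
C[3]: P[3] ⊕ 4 = 1; E(K, 1) = 8.
C[4]: P[4] ⊕ 8 = 7; E(K, 7) = 1.
C[5]: P[5] ⊕ 1 = A; E(K, A) = 6.

C[1] = 7, C[2] = 4, C[3] = 8, C[4] = 1, C[5] = 6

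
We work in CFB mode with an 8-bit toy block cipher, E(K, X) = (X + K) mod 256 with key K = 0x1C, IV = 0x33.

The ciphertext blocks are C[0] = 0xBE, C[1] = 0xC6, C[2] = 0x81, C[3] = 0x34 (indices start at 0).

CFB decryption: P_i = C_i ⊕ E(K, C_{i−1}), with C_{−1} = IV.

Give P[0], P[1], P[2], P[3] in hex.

P[0]: E(K, 0x33) = 0x4F; 0xBE ⊕ 0x4F = 0xF1.
P[1]: E(K, 0xBE) = 0xDA; 0xC6 ⊕ 0xDA = 0x1C.
P[2]: E(K, 0xC6) = 0xE2; 0x81 ⊕ 0xE2 = 0x63.
P[3]: E(K, 0x81) = 0x9D; 0x34 ⊕ 0x9D = 0xA9.

P[0] = 0xF1, P[1] = 0x1C, P[2] = 0x63, P[3] = 0xA9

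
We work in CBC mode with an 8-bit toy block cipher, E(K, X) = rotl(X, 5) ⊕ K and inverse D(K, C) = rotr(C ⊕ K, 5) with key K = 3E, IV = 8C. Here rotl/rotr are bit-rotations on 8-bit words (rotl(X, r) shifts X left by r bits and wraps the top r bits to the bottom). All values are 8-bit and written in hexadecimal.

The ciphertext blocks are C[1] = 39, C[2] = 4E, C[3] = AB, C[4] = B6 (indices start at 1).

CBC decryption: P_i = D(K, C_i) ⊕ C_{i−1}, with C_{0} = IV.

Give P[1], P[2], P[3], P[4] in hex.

P[1] = B4, P[2] = BA, P[3] = E2, P[4] = EF

P[1]: D(K, 39) = 38; 38 ⊕ 8C = B4.
P[2]: D(K, 4E) = 83; 83 ⊕ 39 = BA.
P[3]: D(K, AB) = AC; AC ⊕ 4E = E2.
P[4]: D(K, B6) = 44; 44 ⊕ AB = EF.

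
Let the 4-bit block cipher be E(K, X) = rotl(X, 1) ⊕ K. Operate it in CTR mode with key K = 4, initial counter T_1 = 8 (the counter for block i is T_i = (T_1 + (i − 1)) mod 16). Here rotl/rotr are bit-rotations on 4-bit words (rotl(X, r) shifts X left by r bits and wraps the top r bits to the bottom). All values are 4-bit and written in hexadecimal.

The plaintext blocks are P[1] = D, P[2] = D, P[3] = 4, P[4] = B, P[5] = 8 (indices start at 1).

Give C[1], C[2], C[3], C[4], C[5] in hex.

C[1] = 8, C[2] = A, C[3] = 5, C[4] = 8, C[5] = 5

CTR encryption: S_i = E(K, T_i) where T_i is the counter for block i; C_i = P_i ⊕ S_i.
C[1]: T = 8, S = E(K, T) = 5; D ⊕ 5 = 8.
C[2]: T = 9, S = E(K, T) = 7; D ⊕ 7 = A.
C[3]: T = A, S = E(K, T) = 1; 4 ⊕ 1 = 5.
C[4]: T = B, S = E(K, T) = 3; B ⊕ 3 = 8.
C[5]: T = C, S = E(K, T) = D; 8 ⊕ D = 5.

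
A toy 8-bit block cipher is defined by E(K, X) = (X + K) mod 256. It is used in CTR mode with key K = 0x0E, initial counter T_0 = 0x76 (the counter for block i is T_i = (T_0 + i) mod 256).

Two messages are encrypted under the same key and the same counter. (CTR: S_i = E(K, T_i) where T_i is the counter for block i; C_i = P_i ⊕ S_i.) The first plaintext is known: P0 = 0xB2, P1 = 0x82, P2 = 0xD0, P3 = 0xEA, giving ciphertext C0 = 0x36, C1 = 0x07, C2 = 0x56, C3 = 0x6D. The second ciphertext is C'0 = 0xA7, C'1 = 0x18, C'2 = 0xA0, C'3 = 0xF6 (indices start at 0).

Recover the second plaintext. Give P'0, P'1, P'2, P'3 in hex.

In CTR with a reused counter, both messages share the same keystream S_i, so C_i ⊕ C'_i = P_i ⊕ P'_i and thus P'_i = P_i ⊕ C_i ⊕ C'_i.
P'0: 0xB2 ⊕ 0x36 ⊕ 0xA7 = 0x23.
P'1: 0x82 ⊕ 0x07 ⊕ 0x18 = 0x9D.
P'2: 0xD0 ⊕ 0x56 ⊕ 0xA0 = 0x26.
P'3: 0xEA ⊕ 0x6D ⊕ 0xF6 = 0x71.

P'0 = 0x23, P'1 = 0x9D, P'2 = 0x26, P'3 = 0x71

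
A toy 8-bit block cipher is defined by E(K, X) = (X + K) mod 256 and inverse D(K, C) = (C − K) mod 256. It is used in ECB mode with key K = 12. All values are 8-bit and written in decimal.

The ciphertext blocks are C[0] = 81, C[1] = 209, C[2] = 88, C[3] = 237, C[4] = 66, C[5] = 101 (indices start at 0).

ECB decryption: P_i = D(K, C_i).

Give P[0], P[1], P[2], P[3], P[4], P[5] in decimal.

P[0] = 69, P[1] = 197, P[2] = 76, P[3] = 225, P[4] = 54, P[5] = 89

P[0]: D(K, 81) = 69.
P[1]: D(K, 209) = 197.
P[2]: D(K, 88) = 76.
P[3]: D(K, 237) = 225.
P[4]: D(K, 66) = 54.
P[5]: D(K, 101) = 89.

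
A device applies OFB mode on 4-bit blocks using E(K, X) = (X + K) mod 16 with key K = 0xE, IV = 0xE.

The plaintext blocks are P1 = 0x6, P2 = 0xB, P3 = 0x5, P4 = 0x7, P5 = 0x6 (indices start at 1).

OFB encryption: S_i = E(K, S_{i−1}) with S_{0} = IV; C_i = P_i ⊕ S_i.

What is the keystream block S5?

0x4

C1: S = E(K, 0xE) = 0xC; 0x6 ⊕ 0xC = 0xA.
C2: S = E(K, 0xC) = 0xA; 0xB ⊕ 0xA = 0x1.
C3: S = E(K, 0xA) = 0x8; 0x5 ⊕ 0x8 = 0xD.
C4: S = E(K, 0x8) = 0x6; 0x7 ⊕ 0x6 = 0x1.
C5: S = E(K, 0x6) = 0x4; 0x6 ⊕ 0x4 = 0x2.
So S5 = 0x4.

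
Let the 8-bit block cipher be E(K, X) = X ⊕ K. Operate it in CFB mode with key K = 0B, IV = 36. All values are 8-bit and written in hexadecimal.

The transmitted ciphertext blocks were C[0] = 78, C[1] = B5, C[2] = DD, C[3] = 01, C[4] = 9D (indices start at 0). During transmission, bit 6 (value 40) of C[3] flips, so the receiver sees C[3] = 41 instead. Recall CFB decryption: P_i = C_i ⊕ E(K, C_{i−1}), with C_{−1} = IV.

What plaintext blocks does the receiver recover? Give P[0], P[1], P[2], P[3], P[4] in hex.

Only C[3] changed, to 41. In CFB, a change in C_i flips the same bit in P_i and garbles P_{i+1}. Decrypting the received ciphertext:
P[0]: E(K, 36) = 3D; 78 ⊕ 3D = 45.
P[1]: E(K, 78) = 73; B5 ⊕ 73 = C6.
P[2]: E(K, B5) = BE; DD ⊕ BE = 63.
P[3]: E(K, DD) = D6; 41 ⊕ D6 = 97.
P[4]: E(K, 41) = 4A; 9D ⊕ 4A = D7.
Blocks that differ from the original plaintext: P[3], P[4].

P[0] = 45, P[1] = C6, P[2] = 63, P[3] = 97, P[4] = D7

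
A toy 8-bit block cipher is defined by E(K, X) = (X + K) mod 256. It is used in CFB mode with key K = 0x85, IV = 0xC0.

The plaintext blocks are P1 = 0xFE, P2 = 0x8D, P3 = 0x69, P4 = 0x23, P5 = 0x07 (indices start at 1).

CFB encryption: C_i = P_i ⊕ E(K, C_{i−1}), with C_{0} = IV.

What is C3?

C1: E(K, 0xC0) = 0x45; 0xFE ⊕ 0x45 = 0xBB.
C2: E(K, 0xBB) = 0x40; 0x8D ⊕ 0x40 = 0xCD.
C3: E(K, 0xCD) = 0x52; 0x69 ⊕ 0x52 = 0x3B.

C3 = 0x3B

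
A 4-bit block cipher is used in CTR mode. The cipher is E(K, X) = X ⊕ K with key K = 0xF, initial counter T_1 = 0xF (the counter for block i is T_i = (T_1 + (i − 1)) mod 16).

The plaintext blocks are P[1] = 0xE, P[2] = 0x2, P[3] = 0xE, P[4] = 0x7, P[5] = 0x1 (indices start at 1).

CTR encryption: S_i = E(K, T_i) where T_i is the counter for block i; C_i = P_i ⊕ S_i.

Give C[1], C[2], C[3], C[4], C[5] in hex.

C[1] = 0xE, C[2] = 0xD, C[3] = 0x0, C[4] = 0xA, C[5] = 0xD

C[1]: T = 0xF, S = E(K, T) = 0x0; 0xE ⊕ 0x0 = 0xE.
C[2]: T = 0x0, S = E(K, T) = 0xF; 0x2 ⊕ 0xF = 0xD.
C[3]: T = 0x1, S = E(K, T) = 0xE; 0xE ⊕ 0xE = 0x0.
C[4]: T = 0x2, S = E(K, T) = 0xD; 0x7 ⊕ 0xD = 0xA.
C[5]: T = 0x3, S = E(K, T) = 0xC; 0x1 ⊕ 0xC = 0xD.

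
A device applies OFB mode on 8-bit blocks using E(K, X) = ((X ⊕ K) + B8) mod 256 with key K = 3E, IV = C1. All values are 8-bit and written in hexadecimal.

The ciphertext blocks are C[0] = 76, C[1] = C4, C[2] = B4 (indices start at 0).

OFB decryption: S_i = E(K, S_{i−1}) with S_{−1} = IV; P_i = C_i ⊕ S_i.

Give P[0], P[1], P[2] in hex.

P[0]: S = E(K, C1) = B7; 76 ⊕ B7 = C1.
P[1]: S = E(K, B7) = 41; C4 ⊕ 41 = 85.
P[2]: S = E(K, 41) = 37; B4 ⊕ 37 = 83.

P[0] = C1, P[1] = 85, P[2] = 83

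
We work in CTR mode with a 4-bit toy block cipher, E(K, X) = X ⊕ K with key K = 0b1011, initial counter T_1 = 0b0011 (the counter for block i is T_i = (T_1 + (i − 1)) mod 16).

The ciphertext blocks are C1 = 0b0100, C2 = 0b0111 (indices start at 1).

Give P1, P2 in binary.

P1 = 0b1100, P2 = 0b1000

CTR decryption: S_i = E(K, T_i) where T_i is the counter for block i; P_i = C_i ⊕ S_i.
P1: T = 0b0011, S = E(K, T) = 0b1000; 0b0100 ⊕ 0b1000 = 0b1100.
P2: T = 0b0100, S = E(K, T) = 0b1111; 0b0111 ⊕ 0b1111 = 0b1000.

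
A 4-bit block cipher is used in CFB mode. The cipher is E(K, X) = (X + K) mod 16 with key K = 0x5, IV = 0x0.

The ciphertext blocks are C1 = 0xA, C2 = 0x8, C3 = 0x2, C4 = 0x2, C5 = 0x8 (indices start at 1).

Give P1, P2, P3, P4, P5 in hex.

CFB decryption: P_i = C_i ⊕ E(K, C_{i−1}), with C_{0} = IV.
P1: E(K, 0x0) = 0x5; 0xA ⊕ 0x5 = 0xF.
P2: E(K, 0xA) = 0xF; 0x8 ⊕ 0xF = 0x7.
P3: E(K, 0x8) = 0xD; 0x2 ⊕ 0xD = 0xF.
P4: E(K, 0x2) = 0x7; 0x2 ⊕ 0x7 = 0x5.
P5: E(K, 0x2) = 0x7; 0x8 ⊕ 0x7 = 0xF.

P1 = 0xF, P2 = 0x7, P3 = 0xF, P4 = 0x5, P5 = 0xF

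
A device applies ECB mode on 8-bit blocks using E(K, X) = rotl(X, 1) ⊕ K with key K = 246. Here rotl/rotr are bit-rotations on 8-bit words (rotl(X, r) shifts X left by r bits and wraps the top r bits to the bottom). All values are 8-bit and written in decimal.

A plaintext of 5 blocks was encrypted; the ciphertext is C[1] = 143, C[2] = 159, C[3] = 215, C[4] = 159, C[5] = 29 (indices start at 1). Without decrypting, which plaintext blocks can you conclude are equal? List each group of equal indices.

P[2] = P[4]

ECB encrypts each block independently with the same key, so equal ciphertext blocks imply equal plaintext blocks.
C[2] = C[4] = 159, so P[2] = P[4].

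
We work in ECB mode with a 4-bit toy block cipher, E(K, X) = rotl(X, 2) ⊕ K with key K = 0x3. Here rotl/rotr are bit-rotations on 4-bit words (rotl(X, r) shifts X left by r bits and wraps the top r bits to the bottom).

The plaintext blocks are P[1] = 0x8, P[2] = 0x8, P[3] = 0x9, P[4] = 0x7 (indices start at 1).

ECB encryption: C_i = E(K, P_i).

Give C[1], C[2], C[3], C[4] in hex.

C[1]: E(K, 0x8) = 0x1.
C[2]: E(K, 0x8) = 0x1.
C[3]: E(K, 0x9) = 0x5.
C[4]: E(K, 0x7) = 0xE.

C[1] = 0x1, C[2] = 0x1, C[3] = 0x5, C[4] = 0xE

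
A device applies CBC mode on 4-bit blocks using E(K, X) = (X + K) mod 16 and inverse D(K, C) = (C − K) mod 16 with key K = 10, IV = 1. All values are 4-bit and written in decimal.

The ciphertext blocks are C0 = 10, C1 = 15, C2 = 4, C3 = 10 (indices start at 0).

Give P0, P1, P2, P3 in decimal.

CBC decryption: P_i = D(K, C_i) ⊕ C_{i−1}, with C_{−1} = IV.
P0: D(K, 10) = 0; 0 ⊕ 1 = 1.
P1: D(K, 15) = 5; 5 ⊕ 10 = 15.
P2: D(K, 4) = 10; 10 ⊕ 15 = 5.
P3: D(K, 10) = 0; 0 ⊕ 4 = 4.

P0 = 1, P1 = 15, P2 = 5, P3 = 4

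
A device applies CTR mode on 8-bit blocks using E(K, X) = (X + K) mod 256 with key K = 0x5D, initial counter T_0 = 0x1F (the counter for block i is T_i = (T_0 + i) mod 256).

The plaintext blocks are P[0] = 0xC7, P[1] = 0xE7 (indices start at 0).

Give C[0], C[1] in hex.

CTR encryption: S_i = E(K, T_i) where T_i is the counter for block i; C_i = P_i ⊕ S_i.
C[0]: T = 0x1F, S = E(K, T) = 0x7C; 0xC7 ⊕ 0x7C = 0xBB.
C[1]: T = 0x20, S = E(K, T) = 0x7D; 0xE7 ⊕ 0x7D = 0x9A.

C[0] = 0xBB, C[1] = 0x9A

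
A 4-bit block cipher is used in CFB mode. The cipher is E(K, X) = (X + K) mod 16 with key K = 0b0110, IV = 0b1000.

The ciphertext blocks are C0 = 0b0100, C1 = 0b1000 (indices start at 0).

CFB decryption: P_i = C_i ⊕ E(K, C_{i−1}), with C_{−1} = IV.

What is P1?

P1 = 0b0010

P1: E(K, 0b0100) = 0b1010; 0b1000 ⊕ 0b1010 = 0b0010.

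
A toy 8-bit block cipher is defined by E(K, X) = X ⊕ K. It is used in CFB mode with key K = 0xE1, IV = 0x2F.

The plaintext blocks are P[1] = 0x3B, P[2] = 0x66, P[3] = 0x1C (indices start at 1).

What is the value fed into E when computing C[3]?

0x72

CFB encryption: C_i = P_i ⊕ E(K, C_{i−1}), with C_{0} = IV.
C[1]: E(K, 0x2F) = 0xCE; 0x3B ⊕ 0xCE = 0xF5.
C[2]: E(K, 0xF5) = 0x14; 0x66 ⊕ 0x14 = 0x72.
C[3]: E(K, 0x72) = 0x93; 0x1C ⊕ 0x93 = 0x8F.
So the input to E for block [3] is 0x72.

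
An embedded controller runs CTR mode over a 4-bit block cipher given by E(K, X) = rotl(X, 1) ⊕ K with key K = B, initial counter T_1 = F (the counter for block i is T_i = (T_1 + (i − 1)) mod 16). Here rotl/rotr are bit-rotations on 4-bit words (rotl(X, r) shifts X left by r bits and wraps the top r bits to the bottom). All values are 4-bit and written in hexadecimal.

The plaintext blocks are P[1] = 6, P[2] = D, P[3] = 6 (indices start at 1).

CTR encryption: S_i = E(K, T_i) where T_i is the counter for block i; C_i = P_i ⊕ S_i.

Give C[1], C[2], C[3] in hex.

C[1] = 2, C[2] = 6, C[3] = F

C[1]: T = F, S = E(K, T) = 4; 6 ⊕ 4 = 2.
C[2]: T = 0, S = E(K, T) = B; D ⊕ B = 6.
C[3]: T = 1, S = E(K, T) = 9; 6 ⊕ 9 = F.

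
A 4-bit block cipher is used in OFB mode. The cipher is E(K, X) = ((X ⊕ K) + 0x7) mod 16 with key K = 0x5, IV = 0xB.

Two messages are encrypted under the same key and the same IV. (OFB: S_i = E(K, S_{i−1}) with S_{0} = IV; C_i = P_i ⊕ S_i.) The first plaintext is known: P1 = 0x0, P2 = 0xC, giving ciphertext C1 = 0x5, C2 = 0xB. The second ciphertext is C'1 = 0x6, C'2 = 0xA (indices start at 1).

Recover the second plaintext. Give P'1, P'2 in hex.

In OFB with a reused IV, both messages share the same keystream S_i, so C_i ⊕ C'_i = P_i ⊕ P'_i and thus P'_i = P_i ⊕ C_i ⊕ C'_i.
P'1: 0x0 ⊕ 0x5 ⊕ 0x6 = 0x3.
P'2: 0xC ⊕ 0xB ⊕ 0xA = 0xD.

P'1 = 0x3, P'2 = 0xD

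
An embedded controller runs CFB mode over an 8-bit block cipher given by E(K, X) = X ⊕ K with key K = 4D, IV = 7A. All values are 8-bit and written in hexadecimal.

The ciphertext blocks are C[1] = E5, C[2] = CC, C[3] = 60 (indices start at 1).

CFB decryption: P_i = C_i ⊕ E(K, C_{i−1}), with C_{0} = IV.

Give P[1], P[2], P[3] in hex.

P[1] = D2, P[2] = 64, P[3] = E1

P[1]: E(K, 7A) = 37; E5 ⊕ 37 = D2.
P[2]: E(K, E5) = A8; CC ⊕ A8 = 64.
P[3]: E(K, CC) = 81; 60 ⊕ 81 = E1.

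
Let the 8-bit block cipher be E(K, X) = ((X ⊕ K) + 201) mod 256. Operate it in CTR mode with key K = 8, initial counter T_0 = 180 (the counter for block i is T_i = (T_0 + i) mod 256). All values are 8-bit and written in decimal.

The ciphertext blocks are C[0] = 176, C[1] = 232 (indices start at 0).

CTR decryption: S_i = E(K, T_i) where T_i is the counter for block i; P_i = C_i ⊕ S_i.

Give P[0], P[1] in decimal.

P[0]: T = 180, S = E(K, T) = 133; 176 ⊕ 133 = 53.
P[1]: T = 181, S = E(K, T) = 134; 232 ⊕ 134 = 110.

P[0] = 53, P[1] = 110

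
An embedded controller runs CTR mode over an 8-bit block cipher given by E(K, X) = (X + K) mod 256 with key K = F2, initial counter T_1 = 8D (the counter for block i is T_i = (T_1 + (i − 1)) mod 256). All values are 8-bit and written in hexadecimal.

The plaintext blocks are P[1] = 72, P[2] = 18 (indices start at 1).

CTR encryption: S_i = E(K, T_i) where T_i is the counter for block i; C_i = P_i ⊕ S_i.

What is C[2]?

C[2] = 98

C[1]: T = 8D, S = E(K, T) = 7F; 72 ⊕ 7F = 0D.
C[2]: T = 8E, S = E(K, T) = 80; 18 ⊕ 80 = 98.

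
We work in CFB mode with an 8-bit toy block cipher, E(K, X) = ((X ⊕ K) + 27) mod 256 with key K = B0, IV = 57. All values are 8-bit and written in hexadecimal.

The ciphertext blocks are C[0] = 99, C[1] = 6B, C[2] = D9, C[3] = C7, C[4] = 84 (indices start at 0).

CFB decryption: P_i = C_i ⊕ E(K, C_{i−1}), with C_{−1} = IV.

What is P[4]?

P[4]: E(K, C7) = 9E; 84 ⊕ 9E = 1A.

P[4] = 1A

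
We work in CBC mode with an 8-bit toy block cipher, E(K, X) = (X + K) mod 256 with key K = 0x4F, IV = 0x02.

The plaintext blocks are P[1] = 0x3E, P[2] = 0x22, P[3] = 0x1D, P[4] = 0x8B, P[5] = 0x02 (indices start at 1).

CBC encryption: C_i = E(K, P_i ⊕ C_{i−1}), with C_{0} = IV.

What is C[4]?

C[4] = 0x0E

C[1]: P[1] ⊕ 0x02 = 0x3C; E(K, 0x3C) = 0x8B.
C[2]: P[2] ⊕ 0x8B = 0xA9; E(K, 0xA9) = 0xF8.
C[3]: P[3] ⊕ 0xF8 = 0xE5; E(K, 0xE5) = 0x34.
C[4]: P[4] ⊕ 0x34 = 0xBF; E(K, 0xBF) = 0x0E.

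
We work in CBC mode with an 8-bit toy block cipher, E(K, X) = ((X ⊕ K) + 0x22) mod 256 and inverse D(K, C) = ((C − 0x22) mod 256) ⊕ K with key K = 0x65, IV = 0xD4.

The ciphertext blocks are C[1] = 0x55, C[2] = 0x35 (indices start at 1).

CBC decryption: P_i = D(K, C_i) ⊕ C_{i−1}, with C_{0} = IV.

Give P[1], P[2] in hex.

P[1] = 0x82, P[2] = 0x23

P[1]: D(K, 0x55) = 0x56; 0x56 ⊕ 0xD4 = 0x82.
P[2]: D(K, 0x35) = 0x76; 0x76 ⊕ 0x55 = 0x23.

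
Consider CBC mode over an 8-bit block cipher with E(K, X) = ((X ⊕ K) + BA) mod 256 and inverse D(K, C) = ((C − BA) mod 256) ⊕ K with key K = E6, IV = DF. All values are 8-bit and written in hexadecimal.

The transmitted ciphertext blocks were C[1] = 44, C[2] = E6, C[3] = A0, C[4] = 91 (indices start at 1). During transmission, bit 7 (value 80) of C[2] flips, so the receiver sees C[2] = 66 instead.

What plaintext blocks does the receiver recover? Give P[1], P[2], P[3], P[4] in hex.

P[1] = B3, P[2] = 0E, P[3] = 66, P[4] = 91

CBC decryption: P_i = D(K, C_i) ⊕ C_{i−1}, with C_{0} = IV.
Only C[2] changed, to 66. In CBC, a change in C_i garbles P_i and flips the same bit in P_{i+1}. Decrypting the received ciphertext:
P[1]: D(K, 44) = 6C; 6C ⊕ DF = B3.
P[2]: D(K, 66) = 4A; 4A ⊕ 44 = 0E.
P[3]: D(K, A0) = 00; 00 ⊕ 66 = 66.
P[4]: D(K, 91) = 31; 31 ⊕ A0 = 91.
Blocks that differ from the original plaintext: P[2], P[3].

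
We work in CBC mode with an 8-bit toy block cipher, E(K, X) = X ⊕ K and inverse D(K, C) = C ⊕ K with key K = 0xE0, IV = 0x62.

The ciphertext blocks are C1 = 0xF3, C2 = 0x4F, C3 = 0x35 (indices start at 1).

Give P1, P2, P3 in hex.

CBC decryption: P_i = D(K, C_i) ⊕ C_{i−1}, with C_{0} = IV.
P1: D(K, 0xF3) = 0x13; 0x13 ⊕ 0x62 = 0x71.
P2: D(K, 0x4F) = 0xAF; 0xAF ⊕ 0xF3 = 0x5C.
P3: D(K, 0x35) = 0xD5; 0xD5 ⊕ 0x4F = 0x9A.

P1 = 0x71, P2 = 0x5C, P3 = 0x9A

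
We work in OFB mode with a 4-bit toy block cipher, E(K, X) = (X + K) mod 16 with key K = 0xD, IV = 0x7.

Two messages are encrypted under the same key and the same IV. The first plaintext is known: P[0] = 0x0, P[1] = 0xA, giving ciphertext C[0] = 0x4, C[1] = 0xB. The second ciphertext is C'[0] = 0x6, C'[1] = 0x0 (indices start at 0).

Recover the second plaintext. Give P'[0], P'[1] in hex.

P'[0] = 0x2, P'[1] = 0x1

In OFB with a reused IV, both messages share the same keystream S_i, so C_i ⊕ C'_i = P_i ⊕ P'_i and thus P'_i = P_i ⊕ C_i ⊕ C'_i.
P'[0]: 0x0 ⊕ 0x4 ⊕ 0x6 = 0x2.
P'[1]: 0xA ⊕ 0xB ⊕ 0x0 = 0x1.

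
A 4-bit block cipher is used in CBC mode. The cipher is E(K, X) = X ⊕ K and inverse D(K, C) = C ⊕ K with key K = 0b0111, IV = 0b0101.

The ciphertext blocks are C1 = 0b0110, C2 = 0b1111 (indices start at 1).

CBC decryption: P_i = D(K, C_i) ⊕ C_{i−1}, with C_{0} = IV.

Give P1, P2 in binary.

P1: D(K, 0b0110) = 0b0001; 0b0001 ⊕ 0b0101 = 0b0100.
P2: D(K, 0b1111) = 0b1000; 0b1000 ⊕ 0b0110 = 0b1110.

P1 = 0b0100, P2 = 0b1110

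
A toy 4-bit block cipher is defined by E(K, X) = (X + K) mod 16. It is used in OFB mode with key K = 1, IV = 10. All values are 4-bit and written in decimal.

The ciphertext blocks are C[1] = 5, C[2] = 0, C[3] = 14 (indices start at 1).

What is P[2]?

P[2] = 12

OFB decryption: S_i = E(K, S_{i−1}) with S_{0} = IV; P_i = C_i ⊕ S_i.
P[1]: S = E(K, 10) = 11; 5 ⊕ 11 = 14.
P[2]: S = E(K, 11) = 12; 0 ⊕ 12 = 12.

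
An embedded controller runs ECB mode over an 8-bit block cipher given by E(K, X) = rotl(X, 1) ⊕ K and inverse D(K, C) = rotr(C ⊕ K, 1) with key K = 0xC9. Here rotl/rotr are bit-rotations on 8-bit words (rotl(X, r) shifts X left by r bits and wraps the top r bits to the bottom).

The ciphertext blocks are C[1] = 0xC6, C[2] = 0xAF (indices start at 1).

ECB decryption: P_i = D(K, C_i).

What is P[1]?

P[1] = 0x87

P[1]: D(K, 0xC6) = 0x87.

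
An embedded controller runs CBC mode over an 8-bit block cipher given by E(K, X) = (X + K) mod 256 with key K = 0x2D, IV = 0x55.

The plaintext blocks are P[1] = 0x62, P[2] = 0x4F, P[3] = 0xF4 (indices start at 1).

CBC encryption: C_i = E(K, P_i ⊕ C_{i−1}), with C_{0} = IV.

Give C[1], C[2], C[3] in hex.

C[1]: P[1] ⊕ 0x55 = 0x37; E(K, 0x37) = 0x64.
C[2]: P[2] ⊕ 0x64 = 0x2B; E(K, 0x2B) = 0x58.
C[3]: P[3] ⊕ 0x58 = 0xAC; E(K, 0xAC) = 0xD9.

C[1] = 0x64, C[2] = 0x58, C[3] = 0xD9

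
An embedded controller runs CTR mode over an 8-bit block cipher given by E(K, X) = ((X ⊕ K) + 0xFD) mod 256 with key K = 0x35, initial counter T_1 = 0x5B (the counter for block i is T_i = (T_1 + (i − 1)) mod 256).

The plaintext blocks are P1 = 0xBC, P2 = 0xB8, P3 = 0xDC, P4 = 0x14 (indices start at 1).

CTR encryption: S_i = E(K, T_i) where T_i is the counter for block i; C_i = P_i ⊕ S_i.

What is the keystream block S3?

C1: T = 0x5B, S = E(K, T) = 0x6B; 0xBC ⊕ 0x6B = 0xD7.
C2: T = 0x5C, S = E(K, T) = 0x66; 0xB8 ⊕ 0x66 = 0xDE.
C3: T = 0x5D, S = E(K, T) = 0x65; 0xDC ⊕ 0x65 = 0xB9.
So S3 = 0x65.

0x65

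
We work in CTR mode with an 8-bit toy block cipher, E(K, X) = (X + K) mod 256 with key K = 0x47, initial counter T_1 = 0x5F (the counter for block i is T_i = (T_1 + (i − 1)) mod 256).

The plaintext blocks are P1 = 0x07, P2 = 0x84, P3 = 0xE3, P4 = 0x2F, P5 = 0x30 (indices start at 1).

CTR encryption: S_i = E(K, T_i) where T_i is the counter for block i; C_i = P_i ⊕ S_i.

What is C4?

C4 = 0x86

C1: T = 0x5F, S = E(K, T) = 0xA6; 0x07 ⊕ 0xA6 = 0xA1.
C2: T = 0x60, S = E(K, T) = 0xA7; 0x84 ⊕ 0xA7 = 0x23.
C3: T = 0x61, S = E(K, T) = 0xA8; 0xE3 ⊕ 0xA8 = 0x4B.
C4: T = 0x62, S = E(K, T) = 0xA9; 0x2F ⊕ 0xA9 = 0x86.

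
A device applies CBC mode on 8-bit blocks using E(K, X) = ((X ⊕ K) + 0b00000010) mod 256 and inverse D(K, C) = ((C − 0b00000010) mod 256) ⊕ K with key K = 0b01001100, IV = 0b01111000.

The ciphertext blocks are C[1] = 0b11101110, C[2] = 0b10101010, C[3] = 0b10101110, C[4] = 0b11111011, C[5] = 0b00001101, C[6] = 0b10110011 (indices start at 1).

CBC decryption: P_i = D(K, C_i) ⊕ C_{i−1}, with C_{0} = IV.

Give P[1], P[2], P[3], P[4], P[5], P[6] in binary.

P[1]: D(K, 0b11101110) = 0b10100000; 0b10100000 ⊕ 0b01111000 = 0b11011000.
P[2]: D(K, 0b10101010) = 0b11100100; 0b11100100 ⊕ 0b11101110 = 0b00001010.
P[3]: D(K, 0b10101110) = 0b11100000; 0b11100000 ⊕ 0b10101010 = 0b01001010.
P[4]: D(K, 0b11111011) = 0b10110101; 0b10110101 ⊕ 0b10101110 = 0b00011011.
P[5]: D(K, 0b00001101) = 0b01000111; 0b01000111 ⊕ 0b11111011 = 0b10111100.
P[6]: D(K, 0b10110011) = 0b11111101; 0b11111101 ⊕ 0b00001101 = 0b11110000.

P[1] = 0b11011000, P[2] = 0b00001010, P[3] = 0b01001010, P[4] = 0b00011011, P[5] = 0b10111100, P[6] = 0b11110000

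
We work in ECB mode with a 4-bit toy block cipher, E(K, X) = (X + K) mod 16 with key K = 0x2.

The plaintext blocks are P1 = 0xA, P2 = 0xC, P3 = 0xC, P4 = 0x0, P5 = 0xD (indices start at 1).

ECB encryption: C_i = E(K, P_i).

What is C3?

C3: E(K, 0xC) = 0xE.

C3 = 0xE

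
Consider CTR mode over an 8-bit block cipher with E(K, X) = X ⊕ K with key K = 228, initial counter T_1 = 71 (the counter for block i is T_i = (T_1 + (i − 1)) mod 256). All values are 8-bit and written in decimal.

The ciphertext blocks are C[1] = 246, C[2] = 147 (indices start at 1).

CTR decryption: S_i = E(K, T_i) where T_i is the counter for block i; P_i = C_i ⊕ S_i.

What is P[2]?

P[2]: T = 72, S = E(K, T) = 172; 147 ⊕ 172 = 63.

P[2] = 63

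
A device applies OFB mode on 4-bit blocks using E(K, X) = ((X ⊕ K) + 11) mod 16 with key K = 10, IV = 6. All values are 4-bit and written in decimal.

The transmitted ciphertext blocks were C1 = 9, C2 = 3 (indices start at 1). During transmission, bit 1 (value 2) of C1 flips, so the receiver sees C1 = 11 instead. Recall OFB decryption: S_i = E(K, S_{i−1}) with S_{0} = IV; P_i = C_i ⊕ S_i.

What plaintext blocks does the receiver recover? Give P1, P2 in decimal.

P1 = 12, P2 = 11

Only C1 changed, to 11. In OFB, a change in C_i flips the same bit in P_i only; the keystream is unaffected. Decrypting the received ciphertext:
P1: S = E(K, 6) = 7; 11 ⊕ 7 = 12.
P2: S = E(K, 7) = 8; 3 ⊕ 8 = 11.
Blocks that differ from the original plaintext: P1.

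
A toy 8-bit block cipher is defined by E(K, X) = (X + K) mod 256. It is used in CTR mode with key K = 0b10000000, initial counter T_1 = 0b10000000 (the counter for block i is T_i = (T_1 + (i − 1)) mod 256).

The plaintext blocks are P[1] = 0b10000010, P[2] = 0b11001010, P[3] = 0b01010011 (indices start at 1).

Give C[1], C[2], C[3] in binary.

CTR encryption: S_i = E(K, T_i) where T_i is the counter for block i; C_i = P_i ⊕ S_i.
C[1]: T = 0b10000000, S = E(K, T) = 0b00000000; 0b10000010 ⊕ 0b00000000 = 0b10000010.
C[2]: T = 0b10000001, S = E(K, T) = 0b00000001; 0b11001010 ⊕ 0b00000001 = 0b11001011.
C[3]: T = 0b10000010, S = E(K, T) = 0b00000010; 0b01010011 ⊕ 0b00000010 = 0b01010001.

C[1] = 0b10000010, C[2] = 0b11001011, C[3] = 0b01010001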